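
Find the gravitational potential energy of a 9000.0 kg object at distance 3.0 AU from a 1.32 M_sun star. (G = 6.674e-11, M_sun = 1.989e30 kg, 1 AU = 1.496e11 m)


M = 1.32 * 1.989e30 kg = 2.62548e+30 kg; r = 3.0 AU * 1.496e11 m/AU = 4.488e+11 m. U = -GM*m/r = -(6.674e-11 * 2.62548e+30 * 9000.0) / 4.488e+11 = -3.514e+12

-3.514e+12 J


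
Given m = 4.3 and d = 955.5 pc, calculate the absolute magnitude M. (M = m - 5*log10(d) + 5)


M = m - 5*log10(d) + 5 = 4.3 - 5*log10(955.5) + 5 = -5.6012

-5.6012


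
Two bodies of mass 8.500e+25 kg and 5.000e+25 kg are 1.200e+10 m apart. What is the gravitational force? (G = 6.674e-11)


F = G*m1*m2/r^2 = 6.674e-11 * 8.500e+25 * 5.000e+25 / (1.200e+10)^2 = 6.674e-11 * 4.250e+51 / 1.440e+20 = 1.970e+21

1.970e+21 N


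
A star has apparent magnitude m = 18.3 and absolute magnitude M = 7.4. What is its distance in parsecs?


d = 10^((m - M + 5)/5) = 10^((18.3 - 7.4 + 5)/5) = 1513.5612

1513.5612 pc


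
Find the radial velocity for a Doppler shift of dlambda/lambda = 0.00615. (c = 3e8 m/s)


v = (dlambda/lambda) * c = 0.00615 * 3e8 = 1.845e+06

1.845e+06 m/s


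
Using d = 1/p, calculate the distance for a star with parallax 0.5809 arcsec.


d = 1/p = 1/0.5809 = 1.7215

1.7215 pc


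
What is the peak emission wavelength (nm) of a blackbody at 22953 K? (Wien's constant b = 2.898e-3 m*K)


lam_max = b / T = 2.898e-3 / 22953 = 1.263e-07 m = 126.258 nm

126.258 nm


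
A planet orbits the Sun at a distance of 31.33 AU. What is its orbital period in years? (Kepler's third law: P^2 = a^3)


P = a^(3/2) = 31.33^1.5 = 175.3641

175.3641 years


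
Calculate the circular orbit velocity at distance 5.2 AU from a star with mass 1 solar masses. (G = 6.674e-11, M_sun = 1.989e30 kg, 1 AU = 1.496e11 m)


v = sqrt(GM/r) = sqrt(6.674e-11 * 1.989e+30 / 7.779e+11) = 13063.0029

13063.0029 m/s


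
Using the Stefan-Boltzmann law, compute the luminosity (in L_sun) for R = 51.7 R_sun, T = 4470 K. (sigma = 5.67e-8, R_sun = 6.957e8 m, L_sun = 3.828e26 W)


R = 51.7 * 6.957e8 m = 3.596769e+10 m. L = 4*pi*R^2*sigma*T^4 = 4*pi*(3.596769e+10)^2 * 5.67e-8 * 4470^4 = 3.680002455e+29 W. L/L_sun = 3.680002455e+29 / 3.828e26 = 961.3382

961.3382 L_sun


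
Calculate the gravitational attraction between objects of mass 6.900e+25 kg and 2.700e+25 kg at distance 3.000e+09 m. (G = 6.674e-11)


F = G*m1*m2/r^2 = 6.674e-11 * 6.900e+25 * 2.700e+25 / (3.000e+09)^2 = 6.674e-11 * 1.863e+51 / 9.000e+18 = 1.382e+22

1.382e+22 N


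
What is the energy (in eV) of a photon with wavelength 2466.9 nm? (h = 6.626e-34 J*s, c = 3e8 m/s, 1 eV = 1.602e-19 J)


E = hc/lambda = 6.626e-34 * 3e8 / 2.467e-06 = 8.058e-20 J = 0.503 eV

0.503 eV


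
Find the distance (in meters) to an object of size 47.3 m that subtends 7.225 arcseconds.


D = size / theta_rad, theta_rad = 7.225 * pi/(180*3600) = 3.503e-05, D = 1.350e+06

1.350e+06 m


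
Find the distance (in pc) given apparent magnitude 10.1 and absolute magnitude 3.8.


d = 10^((m - M + 5)/5) = 10^((10.1 - 3.8 + 5)/5) = 181.9701

181.9701 pc


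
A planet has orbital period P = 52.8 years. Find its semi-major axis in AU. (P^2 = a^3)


a = P^(2/3) = 52.8^(2/3) = 14.0742

14.0742 AU


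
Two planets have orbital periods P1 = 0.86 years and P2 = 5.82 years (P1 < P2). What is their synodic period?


1/P_syn = |1/P1 - 1/P2| = |1/0.86 - 1/5.82| => P_syn = 1.0091

1.0091 years


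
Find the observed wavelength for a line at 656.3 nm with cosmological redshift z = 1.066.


lam_obs = lam_emit * (1 + z) = 656.3 * (1 + 1.066) = 1355.9158

1355.9158 nm


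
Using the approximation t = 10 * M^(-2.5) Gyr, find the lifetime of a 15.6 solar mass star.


t = 10 * M^(-2.5) = 10 * 15.6^(-2.5) = 0.0104

0.0104 Gyr


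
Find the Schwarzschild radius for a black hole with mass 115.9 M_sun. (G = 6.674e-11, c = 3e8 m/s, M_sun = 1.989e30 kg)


M = 115.9 * 1.989e30 kg = 2.305251e+32 kg. rs = 2GM/c^2 = 2 * 6.674e-11 * 2.305251e+32 / (3e8)^2 = 341894.3372

341894.3372 m


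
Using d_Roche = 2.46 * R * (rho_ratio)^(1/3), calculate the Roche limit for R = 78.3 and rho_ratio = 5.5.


d_Roche = 2.46 * 78.3 * 5.5^(1/3) = 340.0043

340.0043


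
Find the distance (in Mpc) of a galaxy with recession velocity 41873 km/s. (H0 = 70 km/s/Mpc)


d = v / H0 = 41873 / 70 = 598.1857

598.1857 Mpc


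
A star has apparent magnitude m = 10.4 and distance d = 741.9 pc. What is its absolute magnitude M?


M = m - 5*log10(d) + 5 = 10.4 - 5*log10(741.9) + 5 = 1.0483

1.0483


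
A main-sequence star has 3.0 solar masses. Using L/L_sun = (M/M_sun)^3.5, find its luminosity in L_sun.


L/L_sun = (M/M_sun)^3.5 = 3.0^3.5 = 46.7654

46.7654 L_sun


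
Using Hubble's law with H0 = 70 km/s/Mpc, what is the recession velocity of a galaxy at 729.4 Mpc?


v = H0 * d = 70 * 729.4 = 51058.0

51058.0 km/s


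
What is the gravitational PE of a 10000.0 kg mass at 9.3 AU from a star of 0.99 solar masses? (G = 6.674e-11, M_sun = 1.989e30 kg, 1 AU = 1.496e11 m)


M = 0.99 * 1.989e30 kg = 1.96911e+30 kg; r = 9.3 AU * 1.496e11 m/AU = 1.39128e+12 m. U = -GM*m/r = -(6.674e-11 * 1.96911e+30 * 10000.0) / 1.39128e+12 = -9.446e+11

-9.446e+11 J


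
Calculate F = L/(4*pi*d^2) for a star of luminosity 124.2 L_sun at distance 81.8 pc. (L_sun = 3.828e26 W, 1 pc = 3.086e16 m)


F = L / (4*pi*d^2) = 4.754e+28 / (4*pi*(2.524e+18)^2) = 5.937e-10

5.937e-10 W/m^2


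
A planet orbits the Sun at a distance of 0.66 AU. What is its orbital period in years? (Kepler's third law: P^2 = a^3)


P = a^(3/2) = 0.66^1.5 = 0.5362

0.5362 years


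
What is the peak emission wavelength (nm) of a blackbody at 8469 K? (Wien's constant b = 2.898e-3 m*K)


lam_max = b / T = 2.898e-3 / 8469 = 3.422e-07 m = 342.1892 nm

342.1892 nm


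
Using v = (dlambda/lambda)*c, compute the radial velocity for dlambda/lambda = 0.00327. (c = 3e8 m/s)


v = (dlambda/lambda) * c = 0.00327 * 3e8 = 981000.0

981000.0 m/s


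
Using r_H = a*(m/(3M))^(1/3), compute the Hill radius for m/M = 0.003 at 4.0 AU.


r_H = a * (m/3M)^(1/3) = 4.0 * (0.003/3)^(1/3) = 0.4

0.4 AU


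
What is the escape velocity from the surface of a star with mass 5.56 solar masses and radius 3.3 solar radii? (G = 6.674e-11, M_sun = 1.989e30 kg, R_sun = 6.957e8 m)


M = 5.56 * 1.989e30 kg = 1.105884e+31 kg; R = 3.3 * 6.957e8 m = 2.29581e+09 m. v_esc = sqrt(2GM/R) = sqrt(2 * 6.674e-11 * 1.105884e+31 / 2.29581e+09) = 801853.2887

801853.2887 m/s


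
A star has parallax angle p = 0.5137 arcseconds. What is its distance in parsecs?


d = 1/p = 1/0.5137 = 1.9467

1.9467 pc


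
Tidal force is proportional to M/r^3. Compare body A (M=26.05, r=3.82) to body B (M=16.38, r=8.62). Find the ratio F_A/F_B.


Ratio = (M1/r1^3) / (M2/r2^3) = (26.05/3.82^3) / (16.38/8.62^3) = 18.2737

18.2737


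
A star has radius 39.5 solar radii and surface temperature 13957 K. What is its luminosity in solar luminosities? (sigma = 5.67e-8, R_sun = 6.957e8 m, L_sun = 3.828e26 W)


R = 39.5 * 6.957e8 m = 2.748015e+10 m. L = 4*pi*R^2*sigma*T^4 = 4*pi*(2.748015e+10)^2 * 5.67e-8 * 13957^4 = 2.041735288e+31 W. L/L_sun = 2.041735288e+31 / 3.828e26 = 53336.8675

53336.8675 L_sun


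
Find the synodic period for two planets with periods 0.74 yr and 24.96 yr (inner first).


1/P_syn = |1/P1 - 1/P2| = |1/0.74 - 1/24.96| => P_syn = 0.7626

0.7626 years


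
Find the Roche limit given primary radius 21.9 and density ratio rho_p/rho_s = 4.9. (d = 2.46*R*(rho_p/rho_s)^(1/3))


d_Roche = 2.46 * 21.9 * 4.9^(1/3) = 91.5049

91.5049


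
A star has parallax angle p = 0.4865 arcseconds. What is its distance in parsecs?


d = 1/p = 1/0.4865 = 2.0555

2.0555 pc


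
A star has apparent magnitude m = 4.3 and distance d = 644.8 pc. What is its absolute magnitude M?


M = m - 5*log10(d) + 5 = 4.3 - 5*log10(644.8) + 5 = -4.7471

-4.7471


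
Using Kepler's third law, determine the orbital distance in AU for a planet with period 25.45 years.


a = P^(2/3) = 25.45^(2/3) = 8.6522

8.6522 AU


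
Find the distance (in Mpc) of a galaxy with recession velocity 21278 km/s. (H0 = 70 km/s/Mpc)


d = v / H0 = 21278 / 70 = 303.9714

303.9714 Mpc


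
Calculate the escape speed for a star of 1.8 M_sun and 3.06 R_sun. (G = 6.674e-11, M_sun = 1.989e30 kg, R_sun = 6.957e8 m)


M = 1.8 * 1.989e30 kg = 3.5802e+30 kg; R = 3.06 * 6.957e8 m = 2.128842e+09 m. v_esc = sqrt(2GM/R) = sqrt(2 * 6.674e-11 * 3.5802e+30 / 2.128842e+09) = 473794.5144

473794.5144 m/s


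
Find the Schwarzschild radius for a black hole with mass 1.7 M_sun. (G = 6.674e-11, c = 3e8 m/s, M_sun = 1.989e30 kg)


M = 1.7 * 1.989e30 kg = 3.3813e+30 kg. rs = 2GM/c^2 = 2 * 6.674e-11 * 3.3813e+30 / (3e8)^2 = 5014.8436

5014.8436 m


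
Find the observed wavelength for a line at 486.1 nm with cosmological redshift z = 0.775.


lam_obs = lam_emit * (1 + z) = 486.1 * (1 + 0.775) = 862.8275

862.8275 nm


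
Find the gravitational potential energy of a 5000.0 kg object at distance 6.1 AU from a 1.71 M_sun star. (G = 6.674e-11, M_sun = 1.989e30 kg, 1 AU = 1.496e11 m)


M = 1.71 * 1.989e30 kg = 3.40119e+30 kg; r = 6.1 AU * 1.496e11 m/AU = 9.1256e+11 m. U = -GM*m/r = -(6.674e-11 * 3.40119e+30 * 5000.0) / 9.1256e+11 = -1.244e+12

-1.244e+12 J


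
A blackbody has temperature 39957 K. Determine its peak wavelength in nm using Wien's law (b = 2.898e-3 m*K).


lam_max = b / T = 2.898e-3 / 39957 = 7.253e-08 m = 72.528 nm

72.528 nm


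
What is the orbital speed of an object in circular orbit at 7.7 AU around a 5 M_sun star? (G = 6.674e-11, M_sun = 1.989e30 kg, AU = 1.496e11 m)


v = sqrt(GM/r) = sqrt(6.674e-11 * 9.945e+30 / 1.152e+12) = 24004.0397

24004.0397 m/s


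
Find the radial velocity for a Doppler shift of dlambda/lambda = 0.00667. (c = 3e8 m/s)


v = (dlambda/lambda) * c = 0.00667 * 3e8 = 2.001e+06

2.001e+06 m/s


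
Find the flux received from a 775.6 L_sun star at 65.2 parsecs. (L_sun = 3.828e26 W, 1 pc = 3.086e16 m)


F = L / (4*pi*d^2) = 2.969e+29 / (4*pi*(2.012e+18)^2) = 5.836e-09

5.836e-09 W/m^2


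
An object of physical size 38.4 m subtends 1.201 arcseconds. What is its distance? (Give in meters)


D = size / theta_rad, theta_rad = 1.201 * pi/(180*3600) = 5.823e-06, D = 6.595e+06

6.595e+06 m


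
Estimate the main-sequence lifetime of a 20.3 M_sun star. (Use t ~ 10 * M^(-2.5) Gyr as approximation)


t = 10 * M^(-2.5) = 10 * 20.3^(-2.5) = 0.0054

0.0054 Gyr


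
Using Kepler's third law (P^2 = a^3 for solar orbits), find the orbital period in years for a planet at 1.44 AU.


P = a^(3/2) = 1.44^1.5 = 1.728

1.728 years


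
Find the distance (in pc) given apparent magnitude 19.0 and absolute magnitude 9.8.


d = 10^((m - M + 5)/5) = 10^((19.0 - 9.8 + 5)/5) = 691.831

691.831 pc


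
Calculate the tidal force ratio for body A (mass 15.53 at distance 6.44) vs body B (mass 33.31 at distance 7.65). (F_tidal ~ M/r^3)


Ratio = (M1/r1^3) / (M2/r2^3) = (15.53/6.44^3) / (33.31/7.65^3) = 0.7815

0.7815


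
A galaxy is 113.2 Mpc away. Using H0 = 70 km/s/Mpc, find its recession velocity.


v = H0 * d = 70 * 113.2 = 7924.0

7924.0 km/s


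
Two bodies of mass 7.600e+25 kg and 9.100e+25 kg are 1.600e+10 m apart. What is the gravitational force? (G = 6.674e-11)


F = G*m1*m2/r^2 = 6.674e-11 * 7.600e+25 * 9.100e+25 / (1.600e+10)^2 = 6.674e-11 * 6.916e+51 / 2.560e+20 = 1.803e+21

1.803e+21 N


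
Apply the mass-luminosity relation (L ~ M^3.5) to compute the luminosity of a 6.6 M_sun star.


L/L_sun = (M/M_sun)^3.5 = 6.6^3.5 = 738.5906

738.5906 L_sun


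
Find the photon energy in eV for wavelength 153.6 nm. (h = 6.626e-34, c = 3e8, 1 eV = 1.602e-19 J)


E = hc/lambda = 6.626e-34 * 3e8 / 1.536e-07 = 1.294e-18 J = 8.0783 eV

8.0783 eV


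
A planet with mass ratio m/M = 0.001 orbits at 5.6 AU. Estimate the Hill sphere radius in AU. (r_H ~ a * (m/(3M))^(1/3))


r_H = a * (m/3M)^(1/3) = 5.6 * (0.001/3)^(1/3) = 0.3883

0.3883 AU


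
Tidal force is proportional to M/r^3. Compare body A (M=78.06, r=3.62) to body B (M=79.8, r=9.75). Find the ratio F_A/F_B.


Ratio = (M1/r1^3) / (M2/r2^3) = (78.06/3.62^3) / (79.8/9.75^3) = 19.1123

19.1123


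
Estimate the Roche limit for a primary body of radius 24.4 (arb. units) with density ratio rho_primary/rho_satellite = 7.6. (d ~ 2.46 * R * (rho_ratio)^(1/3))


d_Roche = 2.46 * 24.4 * 7.6^(1/3) = 118.0129

118.0129


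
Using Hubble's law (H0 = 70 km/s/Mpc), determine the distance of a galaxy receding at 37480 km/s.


d = v / H0 = 37480 / 70 = 535.4286

535.4286 Mpc


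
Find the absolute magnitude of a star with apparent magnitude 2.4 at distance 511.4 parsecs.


M = m - 5*log10(d) + 5 = 2.4 - 5*log10(511.4) + 5 = -6.1438

-6.1438


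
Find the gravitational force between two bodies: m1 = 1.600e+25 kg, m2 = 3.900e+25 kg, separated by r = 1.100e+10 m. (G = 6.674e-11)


F = G*m1*m2/r^2 = 6.674e-11 * 1.600e+25 * 3.900e+25 / (1.100e+10)^2 = 6.674e-11 * 6.240e+50 / 1.210e+20 = 3.442e+20

3.442e+20 N


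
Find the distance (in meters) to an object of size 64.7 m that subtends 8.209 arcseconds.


D = size / theta_rad, theta_rad = 8.209 * pi/(180*3600) = 3.980e-05, D = 1.626e+06

1.626e+06 m


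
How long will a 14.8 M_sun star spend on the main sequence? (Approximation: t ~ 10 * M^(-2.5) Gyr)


t = 10 * M^(-2.5) = 10 * 14.8^(-2.5) = 0.0119

0.0119 Gyr


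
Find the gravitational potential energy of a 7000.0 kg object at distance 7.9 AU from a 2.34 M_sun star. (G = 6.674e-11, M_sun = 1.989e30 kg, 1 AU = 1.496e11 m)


M = 2.34 * 1.989e30 kg = 4.65426e+30 kg; r = 7.9 AU * 1.496e11 m/AU = 1.18184e+12 m. U = -GM*m/r = -(6.674e-11 * 4.65426e+30 * 7000.0) / 1.18184e+12 = -1.840e+12

-1.840e+12 J


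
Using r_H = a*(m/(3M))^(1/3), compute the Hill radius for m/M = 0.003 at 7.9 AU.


r_H = a * (m/3M)^(1/3) = 7.9 * (0.003/3)^(1/3) = 0.79

0.79 AU


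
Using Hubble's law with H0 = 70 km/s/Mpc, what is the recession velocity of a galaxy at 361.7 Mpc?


v = H0 * d = 70 * 361.7 = 25319.0

25319.0 km/s


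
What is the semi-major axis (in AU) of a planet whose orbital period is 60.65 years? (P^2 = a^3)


a = P^(2/3) = 60.65^(2/3) = 15.4367

15.4367 AU


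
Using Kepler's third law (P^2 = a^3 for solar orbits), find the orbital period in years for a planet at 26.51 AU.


P = a^(3/2) = 26.51^1.5 = 136.4943

136.4943 years


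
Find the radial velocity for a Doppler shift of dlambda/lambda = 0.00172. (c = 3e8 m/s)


v = (dlambda/lambda) * c = 0.00172 * 3e8 = 516000.0

516000.0 m/s


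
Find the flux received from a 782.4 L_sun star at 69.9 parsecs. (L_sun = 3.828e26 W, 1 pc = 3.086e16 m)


F = L / (4*pi*d^2) = 2.995e+29 / (4*pi*(2.157e+18)^2) = 5.122e-09

5.122e-09 W/m^2


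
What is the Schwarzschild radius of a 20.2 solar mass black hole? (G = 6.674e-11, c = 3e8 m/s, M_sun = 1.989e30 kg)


M = 20.2 * 1.989e30 kg = 4.01778e+31 kg. rs = 2GM/c^2 = 2 * 6.674e-11 * 4.01778e+31 / (3e8)^2 = 59588.1416

59588.1416 m


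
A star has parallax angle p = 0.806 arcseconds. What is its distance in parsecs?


d = 1/p = 1/0.806 = 1.2407

1.2407 pc


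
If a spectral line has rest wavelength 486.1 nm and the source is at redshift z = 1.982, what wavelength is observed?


lam_obs = lam_emit * (1 + z) = 486.1 * (1 + 1.982) = 1449.5502

1449.5502 nm


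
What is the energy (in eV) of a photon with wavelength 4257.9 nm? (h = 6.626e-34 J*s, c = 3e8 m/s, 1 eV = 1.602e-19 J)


E = hc/lambda = 6.626e-34 * 3e8 / 4.258e-06 = 4.668e-20 J = 0.2914 eV

0.2914 eV


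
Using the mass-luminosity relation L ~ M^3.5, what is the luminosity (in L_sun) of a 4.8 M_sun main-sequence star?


L/L_sun = (M/M_sun)^3.5 = 4.8^3.5 = 242.2949

242.2949 L_sun


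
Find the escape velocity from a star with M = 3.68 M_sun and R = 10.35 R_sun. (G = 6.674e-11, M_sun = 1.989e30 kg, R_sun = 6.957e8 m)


M = 3.68 * 1.989e30 kg = 7.31952e+30 kg; R = 10.35 * 6.957e8 m = 7.200495e+09 m. v_esc = sqrt(2GM/R) = sqrt(2 * 6.674e-11 * 7.31952e+30 / 7.200495e+09) = 368356.4029

368356.4029 m/s


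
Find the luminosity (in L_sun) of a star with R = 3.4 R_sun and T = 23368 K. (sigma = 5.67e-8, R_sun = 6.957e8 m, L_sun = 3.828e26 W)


R = 3.4 * 6.957e8 m = 2.36538e+09 m. L = 4*pi*R^2*sigma*T^4 = 4*pi*(2.36538e+09)^2 * 5.67e-8 * 23368^4 = 1.18872375e+30 W. L/L_sun = 1.18872375e+30 / 3.828e26 = 3105.3389

3105.3389 L_sun


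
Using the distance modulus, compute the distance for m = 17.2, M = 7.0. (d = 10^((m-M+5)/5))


d = 10^((m - M + 5)/5) = 10^((17.2 - 7.0 + 5)/5) = 1096.4782

1096.4782 pc


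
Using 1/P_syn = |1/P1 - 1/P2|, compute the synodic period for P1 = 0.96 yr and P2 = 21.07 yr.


1/P_syn = |1/P1 - 1/P2| = |1/0.96 - 1/21.07| => P_syn = 1.0058

1.0058 years


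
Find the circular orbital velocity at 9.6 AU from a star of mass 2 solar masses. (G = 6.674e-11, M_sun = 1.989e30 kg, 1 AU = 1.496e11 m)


v = sqrt(GM/r) = sqrt(6.674e-11 * 3.978e+30 / 1.436e+12) = 13596.4045

13596.4045 m/s


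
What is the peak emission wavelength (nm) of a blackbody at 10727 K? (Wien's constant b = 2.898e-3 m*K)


lam_max = b / T = 2.898e-3 / 10727 = 2.702e-07 m = 270.1594 nm

270.1594 nm


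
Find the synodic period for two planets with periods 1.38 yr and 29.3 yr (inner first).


1/P_syn = |1/P1 - 1/P2| = |1/1.38 - 1/29.3| => P_syn = 1.4482

1.4482 years


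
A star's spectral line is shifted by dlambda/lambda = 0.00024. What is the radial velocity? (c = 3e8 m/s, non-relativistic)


v = (dlambda/lambda) * c = 0.00024 * 3e8 = 72000.0

72000.0 m/s


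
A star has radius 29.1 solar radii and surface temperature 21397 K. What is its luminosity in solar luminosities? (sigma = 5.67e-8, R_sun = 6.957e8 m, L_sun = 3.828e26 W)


R = 29.1 * 6.957e8 m = 2.024487e+10 m. L = 4*pi*R^2*sigma*T^4 = 4*pi*(2.024487e+10)^2 * 5.67e-8 * 21397^4 = 6.121170186e+31 W. L/L_sun = 6.121170186e+31 / 3.828e26 = 159905.1773

159905.1773 L_sun


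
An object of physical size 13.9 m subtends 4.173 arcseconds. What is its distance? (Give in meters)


D = size / theta_rad, theta_rad = 4.173 * pi/(180*3600) = 2.023e-05, D = 687055.0699

687055.0699 m


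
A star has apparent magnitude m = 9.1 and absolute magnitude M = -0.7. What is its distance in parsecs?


d = 10^((m - M + 5)/5) = 10^((9.1 - -0.7 + 5)/5) = 912.0108

912.0108 pc


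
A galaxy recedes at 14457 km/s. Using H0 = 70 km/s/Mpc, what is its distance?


d = v / H0 = 14457 / 70 = 206.5286

206.5286 Mpc


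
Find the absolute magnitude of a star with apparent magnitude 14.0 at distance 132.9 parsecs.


M = m - 5*log10(d) + 5 = 14.0 - 5*log10(132.9) + 5 = 8.3824

8.3824


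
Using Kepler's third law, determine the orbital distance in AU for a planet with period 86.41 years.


a = P^(2/3) = 86.41^(2/3) = 19.5453

19.5453 AU


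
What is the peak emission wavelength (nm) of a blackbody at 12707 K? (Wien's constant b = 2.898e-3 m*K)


lam_max = b / T = 2.898e-3 / 12707 = 2.281e-07 m = 228.0633 nm

228.0633 nm


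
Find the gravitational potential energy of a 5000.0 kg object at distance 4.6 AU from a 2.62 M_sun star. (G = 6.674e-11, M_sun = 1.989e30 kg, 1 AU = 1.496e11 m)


M = 2.62 * 1.989e30 kg = 5.21118e+30 kg; r = 4.6 AU * 1.496e11 m/AU = 6.8816e+11 m. U = -GM*m/r = -(6.674e-11 * 5.21118e+30 * 5000.0) / 6.8816e+11 = -2.527e+12

-2.527e+12 J


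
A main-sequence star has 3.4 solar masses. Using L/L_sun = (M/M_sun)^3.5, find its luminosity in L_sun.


L/L_sun = (M/M_sun)^3.5 = 3.4^3.5 = 72.473

72.473 L_sun


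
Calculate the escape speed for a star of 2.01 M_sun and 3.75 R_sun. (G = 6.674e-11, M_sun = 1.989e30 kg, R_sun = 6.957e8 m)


M = 2.01 * 1.989e30 kg = 3.99789e+30 kg; R = 3.75 * 6.957e8 m = 2.608875e+09 m. v_esc = sqrt(2GM/R) = sqrt(2 * 6.674e-11 * 3.99789e+30 / 2.608875e+09) = 452269.0655

452269.0655 m/s


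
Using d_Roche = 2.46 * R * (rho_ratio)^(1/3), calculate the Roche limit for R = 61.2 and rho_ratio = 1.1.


d_Roche = 2.46 * 61.2 * 1.1^(1/3) = 155.4118

155.4118


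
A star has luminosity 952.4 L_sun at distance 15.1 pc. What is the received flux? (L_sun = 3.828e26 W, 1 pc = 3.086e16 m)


F = L / (4*pi*d^2) = 3.646e+29 / (4*pi*(4.660e+17)^2) = 1.336e-07

1.336e-07 W/m^2


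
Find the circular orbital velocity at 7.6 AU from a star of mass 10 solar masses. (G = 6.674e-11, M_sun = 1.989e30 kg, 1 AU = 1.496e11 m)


v = sqrt(GM/r) = sqrt(6.674e-11 * 1.989e+31 / 1.137e+12) = 34169.443

34169.443 m/s


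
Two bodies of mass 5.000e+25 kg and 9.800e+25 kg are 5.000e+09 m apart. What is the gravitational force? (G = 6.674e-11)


F = G*m1*m2/r^2 = 6.674e-11 * 5.000e+25 * 9.800e+25 / (5.000e+09)^2 = 6.674e-11 * 4.900e+51 / 2.500e+19 = 1.308e+22

1.308e+22 N


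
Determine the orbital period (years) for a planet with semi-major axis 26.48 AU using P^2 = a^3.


P = a^(3/2) = 26.48^1.5 = 136.2627

136.2627 years


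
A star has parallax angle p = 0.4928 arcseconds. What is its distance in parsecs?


d = 1/p = 1/0.4928 = 2.0292

2.0292 pc


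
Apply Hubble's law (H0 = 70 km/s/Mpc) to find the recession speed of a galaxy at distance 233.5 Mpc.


v = H0 * d = 70 * 233.5 = 16345.0

16345.0 km/s


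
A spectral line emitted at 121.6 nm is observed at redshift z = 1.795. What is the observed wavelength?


lam_obs = lam_emit * (1 + z) = 121.6 * (1 + 1.795) = 339.872

339.872 nm


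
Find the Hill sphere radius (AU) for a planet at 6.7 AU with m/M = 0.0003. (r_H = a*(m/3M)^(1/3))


r_H = a * (m/3M)^(1/3) = 6.7 * (0.0003/3)^(1/3) = 0.311

0.311 AU


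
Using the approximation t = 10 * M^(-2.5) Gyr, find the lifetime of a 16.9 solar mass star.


t = 10 * M^(-2.5) = 10 * 16.9^(-2.5) = 0.0085

0.0085 Gyr


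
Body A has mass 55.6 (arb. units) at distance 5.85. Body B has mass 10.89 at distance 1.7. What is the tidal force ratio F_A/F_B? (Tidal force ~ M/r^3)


Ratio = (M1/r1^3) / (M2/r2^3) = (55.6/5.85^3) / (10.89/1.7^3) = 0.1253

0.1253


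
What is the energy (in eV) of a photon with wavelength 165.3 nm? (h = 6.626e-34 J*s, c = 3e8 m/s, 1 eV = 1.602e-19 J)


E = hc/lambda = 6.626e-34 * 3e8 / 1.653e-07 = 1.203e-18 J = 7.5065 eV

7.5065 eV


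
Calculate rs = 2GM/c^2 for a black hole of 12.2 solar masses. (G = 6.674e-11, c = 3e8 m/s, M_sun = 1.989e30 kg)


M = 12.2 * 1.989e30 kg = 2.42658e+31 kg. rs = 2GM/c^2 = 2 * 6.674e-11 * 2.42658e+31 / (3e8)^2 = 35988.8776

35988.8776 m


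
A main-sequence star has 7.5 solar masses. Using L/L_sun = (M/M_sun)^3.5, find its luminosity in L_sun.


L/L_sun = (M/M_sun)^3.5 = 7.5^3.5 = 1155.3523

1155.3523 L_sun


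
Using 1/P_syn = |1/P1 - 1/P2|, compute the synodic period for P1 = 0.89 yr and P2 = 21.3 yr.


1/P_syn = |1/P1 - 1/P2| = |1/0.89 - 1/21.3| => P_syn = 0.9288

0.9288 years


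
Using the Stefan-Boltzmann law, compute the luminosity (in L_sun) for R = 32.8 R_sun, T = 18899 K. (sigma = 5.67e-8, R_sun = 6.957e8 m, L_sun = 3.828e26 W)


R = 32.8 * 6.957e8 m = 2.281896e+10 m. L = 4*pi*R^2*sigma*T^4 = 4*pi*(2.281896e+10)^2 * 5.67e-8 * 18899^4 = 4.733037192e+31 W. L/L_sun = 4.733037192e+31 / 3.828e26 = 123642.5599

123642.5599 L_sun


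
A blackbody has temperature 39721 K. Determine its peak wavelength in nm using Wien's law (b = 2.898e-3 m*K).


lam_max = b / T = 2.898e-3 / 39721 = 7.296e-08 m = 72.9589 nm

72.9589 nm


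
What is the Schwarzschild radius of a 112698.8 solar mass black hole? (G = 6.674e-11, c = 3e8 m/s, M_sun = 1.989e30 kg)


M = 112698.8 * 1.989e30 kg = 2.241579132e+35 kg. rs = 2GM/c^2 = 2 * 6.674e-11 * 2.241579132e+35 / (3e8)^2 = 3.325e+08

3.325e+08 m


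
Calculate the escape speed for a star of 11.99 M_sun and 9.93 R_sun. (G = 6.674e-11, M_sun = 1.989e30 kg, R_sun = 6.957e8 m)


M = 11.99 * 1.989e30 kg = 2.384811e+31 kg; R = 9.93 * 6.957e8 m = 6.908301e+09 m. v_esc = sqrt(2GM/R) = sqrt(2 * 6.674e-11 * 2.384811e+31 / 6.908301e+09) = 678811.9141

678811.9141 m/s


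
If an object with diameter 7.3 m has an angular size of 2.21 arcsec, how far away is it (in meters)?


D = size / theta_rad, theta_rad = 2.21 * pi/(180*3600) = 1.071e-05, D = 681327.1881

681327.1881 m


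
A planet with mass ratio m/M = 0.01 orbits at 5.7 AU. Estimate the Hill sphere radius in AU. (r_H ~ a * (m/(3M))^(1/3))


r_H = a * (m/3M)^(1/3) = 5.7 * (0.01/3)^(1/3) = 0.8515

0.8515 AU


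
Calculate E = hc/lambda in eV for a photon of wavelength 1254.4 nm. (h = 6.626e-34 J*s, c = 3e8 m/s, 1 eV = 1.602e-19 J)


E = hc/lambda = 6.626e-34 * 3e8 / 1.254e-06 = 1.585e-19 J = 0.9892 eV

0.9892 eV


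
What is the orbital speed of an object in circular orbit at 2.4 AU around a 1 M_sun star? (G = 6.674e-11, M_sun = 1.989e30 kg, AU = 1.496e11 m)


v = sqrt(GM/r) = sqrt(6.674e-11 * 1.989e+30 / 3.590e+11) = 19228.2197

19228.2197 m/s


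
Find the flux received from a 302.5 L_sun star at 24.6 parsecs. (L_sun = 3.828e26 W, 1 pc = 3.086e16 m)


F = L / (4*pi*d^2) = 1.158e+29 / (4*pi*(7.592e+17)^2) = 1.599e-08

1.599e-08 W/m^2


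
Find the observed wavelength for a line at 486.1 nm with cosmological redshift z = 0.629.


lam_obs = lam_emit * (1 + z) = 486.1 * (1 + 0.629) = 791.8569

791.8569 nm


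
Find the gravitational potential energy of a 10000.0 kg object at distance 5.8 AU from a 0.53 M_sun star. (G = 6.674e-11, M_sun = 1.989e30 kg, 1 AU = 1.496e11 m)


M = 0.53 * 1.989e30 kg = 1.05417e+30 kg; r = 5.8 AU * 1.496e11 m/AU = 8.6768e+11 m. U = -GM*m/r = -(6.674e-11 * 1.05417e+30 * 10000.0) / 8.6768e+11 = -8.108e+11

-8.108e+11 J


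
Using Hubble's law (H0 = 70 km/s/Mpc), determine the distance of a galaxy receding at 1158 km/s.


d = v / H0 = 1158 / 70 = 16.5429

16.5429 Mpc


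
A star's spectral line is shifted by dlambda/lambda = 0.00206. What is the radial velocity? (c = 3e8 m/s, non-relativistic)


v = (dlambda/lambda) * c = 0.00206 * 3e8 = 618000.0

618000.0 m/s


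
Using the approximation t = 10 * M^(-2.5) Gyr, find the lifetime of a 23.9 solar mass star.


t = 10 * M^(-2.5) = 10 * 23.9^(-2.5) = 0.0036

0.0036 Gyr


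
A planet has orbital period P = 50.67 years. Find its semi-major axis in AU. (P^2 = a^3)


a = P^(2/3) = 50.67^(2/3) = 13.6931

13.6931 AU


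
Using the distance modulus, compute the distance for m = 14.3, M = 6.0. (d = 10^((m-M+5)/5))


d = 10^((m - M + 5)/5) = 10^((14.3 - 6.0 + 5)/5) = 457.0882

457.0882 pc


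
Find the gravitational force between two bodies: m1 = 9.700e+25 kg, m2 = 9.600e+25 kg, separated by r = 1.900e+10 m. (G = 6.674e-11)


F = G*m1*m2/r^2 = 6.674e-11 * 9.700e+25 * 9.600e+25 / (1.900e+10)^2 = 6.674e-11 * 9.312e+51 / 3.610e+20 = 1.722e+21

1.722e+21 N


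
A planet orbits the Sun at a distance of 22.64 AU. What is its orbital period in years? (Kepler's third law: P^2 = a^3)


P = a^(3/2) = 22.64^1.5 = 107.7245

107.7245 years


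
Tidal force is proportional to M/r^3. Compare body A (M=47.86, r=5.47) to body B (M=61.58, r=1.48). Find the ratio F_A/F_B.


Ratio = (M1/r1^3) / (M2/r2^3) = (47.86/5.47^3) / (61.58/1.48^3) = 0.0154

0.0154


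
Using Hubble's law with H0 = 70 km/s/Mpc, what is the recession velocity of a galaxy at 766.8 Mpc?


v = H0 * d = 70 * 766.8 = 53676.0

53676.0 km/s


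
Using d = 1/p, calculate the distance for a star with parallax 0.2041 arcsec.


d = 1/p = 1/0.2041 = 4.8996

4.8996 pc


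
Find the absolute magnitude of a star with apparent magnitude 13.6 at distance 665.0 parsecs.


M = m - 5*log10(d) + 5 = 13.6 - 5*log10(665.0) + 5 = 4.4859

4.4859


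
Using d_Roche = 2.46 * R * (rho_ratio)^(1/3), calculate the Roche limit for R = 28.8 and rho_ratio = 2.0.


d_Roche = 2.46 * 28.8 * 2.0^(1/3) = 89.2629

89.2629


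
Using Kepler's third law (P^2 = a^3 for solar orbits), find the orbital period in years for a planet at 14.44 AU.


P = a^(3/2) = 14.44^1.5 = 54.872

54.872 years


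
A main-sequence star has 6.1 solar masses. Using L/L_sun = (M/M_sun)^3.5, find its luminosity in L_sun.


L/L_sun = (M/M_sun)^3.5 = 6.1^3.5 = 560.6017

560.6017 L_sun


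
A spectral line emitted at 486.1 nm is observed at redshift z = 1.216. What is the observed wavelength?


lam_obs = lam_emit * (1 + z) = 486.1 * (1 + 1.216) = 1077.1976

1077.1976 nm


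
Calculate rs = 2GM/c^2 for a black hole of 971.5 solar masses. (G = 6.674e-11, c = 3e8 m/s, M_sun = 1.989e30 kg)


M = 971.5 * 1.989e30 kg = 1.9323135e+33 kg. rs = 2GM/c^2 = 2 * 6.674e-11 * 1.9323135e+33 / (3e8)^2 = 2.866e+06

2.866e+06 m


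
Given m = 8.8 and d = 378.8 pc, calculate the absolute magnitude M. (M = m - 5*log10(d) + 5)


M = m - 5*log10(d) + 5 = 8.8 - 5*log10(378.8) + 5 = 0.908

0.908


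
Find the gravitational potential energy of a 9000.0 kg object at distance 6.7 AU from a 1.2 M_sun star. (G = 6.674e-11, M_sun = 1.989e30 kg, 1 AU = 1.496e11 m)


M = 1.2 * 1.989e30 kg = 2.3868e+30 kg; r = 6.7 AU * 1.496e11 m/AU = 1.00232e+12 m. U = -GM*m/r = -(6.674e-11 * 2.3868e+30 * 9000.0) / 1.00232e+12 = -1.430e+12

-1.430e+12 J


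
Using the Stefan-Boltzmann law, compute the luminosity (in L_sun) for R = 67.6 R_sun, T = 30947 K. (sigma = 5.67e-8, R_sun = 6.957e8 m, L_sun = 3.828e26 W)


R = 67.6 * 6.957e8 m = 4.702932e+10 m. L = 4*pi*R^2*sigma*T^4 = 4*pi*(4.702932e+10)^2 * 5.67e-8 * 30947^4 = 1.445454885e+33 W. L/L_sun = 1.445454885e+33 / 3.828e26 = 3.776e+06

3.776e+06 L_sun


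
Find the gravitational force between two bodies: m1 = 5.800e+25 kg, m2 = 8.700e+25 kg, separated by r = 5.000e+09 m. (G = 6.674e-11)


F = G*m1*m2/r^2 = 6.674e-11 * 5.800e+25 * 8.700e+25 / (5.000e+09)^2 = 6.674e-11 * 5.046e+51 / 2.500e+19 = 1.347e+22

1.347e+22 N


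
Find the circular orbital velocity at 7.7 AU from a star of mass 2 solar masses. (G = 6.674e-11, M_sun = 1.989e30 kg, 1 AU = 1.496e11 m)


v = sqrt(GM/r) = sqrt(6.674e-11 * 3.978e+30 / 1.152e+12) = 15181.4877

15181.4877 m/s


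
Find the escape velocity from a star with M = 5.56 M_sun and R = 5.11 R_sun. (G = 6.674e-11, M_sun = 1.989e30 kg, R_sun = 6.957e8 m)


M = 5.56 * 1.989e30 kg = 1.105884e+31 kg; R = 5.11 * 6.957e8 m = 3.555027e+09 m. v_esc = sqrt(2GM/R) = sqrt(2 * 6.674e-11 * 1.105884e+31 / 3.555027e+09) = 644379.0832

644379.0832 m/s


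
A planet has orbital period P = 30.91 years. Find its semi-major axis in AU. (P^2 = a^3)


a = P^(2/3) = 30.91^(2/3) = 9.8492

9.8492 AU


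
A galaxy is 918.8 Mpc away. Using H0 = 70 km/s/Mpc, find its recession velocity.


v = H0 * d = 70 * 918.8 = 64316.0

64316.0 km/s


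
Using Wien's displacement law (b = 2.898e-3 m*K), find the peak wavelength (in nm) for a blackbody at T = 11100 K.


lam_max = b / T = 2.898e-3 / 11100 = 2.611e-07 m = 261.0811 nm

261.0811 nm


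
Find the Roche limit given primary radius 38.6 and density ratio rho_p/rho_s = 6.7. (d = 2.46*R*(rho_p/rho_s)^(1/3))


d_Roche = 2.46 * 38.6 * 6.7^(1/3) = 179.0114

179.0114


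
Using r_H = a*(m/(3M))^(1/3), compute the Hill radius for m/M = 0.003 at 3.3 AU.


r_H = a * (m/3M)^(1/3) = 3.3 * (0.003/3)^(1/3) = 0.33

0.33 AU


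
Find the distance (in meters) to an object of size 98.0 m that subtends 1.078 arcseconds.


D = size / theta_rad, theta_rad = 1.078 * pi/(180*3600) = 5.226e-06, D = 1.875e+07

1.875e+07 m


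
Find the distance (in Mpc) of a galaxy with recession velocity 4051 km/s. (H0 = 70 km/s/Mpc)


d = v / H0 = 4051 / 70 = 57.8714

57.8714 Mpc


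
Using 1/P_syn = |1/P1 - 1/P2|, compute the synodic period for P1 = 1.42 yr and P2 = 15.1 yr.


1/P_syn = |1/P1 - 1/P2| = |1/1.42 - 1/15.1| => P_syn = 1.5674

1.5674 years


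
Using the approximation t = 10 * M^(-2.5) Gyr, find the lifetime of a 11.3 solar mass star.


t = 10 * M^(-2.5) = 10 * 11.3^(-2.5) = 0.0233

0.0233 Gyr


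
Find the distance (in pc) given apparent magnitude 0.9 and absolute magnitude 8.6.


d = 10^((m - M + 5)/5) = 10^((0.9 - 8.6 + 5)/5) = 0.2884

0.2884 pc


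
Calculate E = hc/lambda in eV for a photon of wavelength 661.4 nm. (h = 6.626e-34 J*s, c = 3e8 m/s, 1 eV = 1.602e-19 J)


E = hc/lambda = 6.626e-34 * 3e8 / 6.614e-07 = 3.005e-19 J = 1.8761 eV

1.8761 eV


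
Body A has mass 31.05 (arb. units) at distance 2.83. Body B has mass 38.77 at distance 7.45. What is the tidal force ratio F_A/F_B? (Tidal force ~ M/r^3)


Ratio = (M1/r1^3) / (M2/r2^3) = (31.05/2.83^3) / (38.77/7.45^3) = 14.6108

14.6108


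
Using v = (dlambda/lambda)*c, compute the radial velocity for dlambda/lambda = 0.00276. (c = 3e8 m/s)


v = (dlambda/lambda) * c = 0.00276 * 3e8 = 828000.0

828000.0 m/s


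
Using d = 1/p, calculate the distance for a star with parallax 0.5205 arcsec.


d = 1/p = 1/0.5205 = 1.9212

1.9212 pc


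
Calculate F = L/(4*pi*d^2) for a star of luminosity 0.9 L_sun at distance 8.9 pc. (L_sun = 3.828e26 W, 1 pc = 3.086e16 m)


F = L / (4*pi*d^2) = 3.445e+26 / (4*pi*(2.747e+17)^2) = 3.634e-10

3.634e-10 W/m^2


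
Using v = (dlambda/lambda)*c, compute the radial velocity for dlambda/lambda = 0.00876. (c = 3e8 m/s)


v = (dlambda/lambda) * c = 0.00876 * 3e8 = 2.628e+06

2.628e+06 m/s


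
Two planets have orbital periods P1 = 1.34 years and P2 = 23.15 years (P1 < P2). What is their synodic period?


1/P_syn = |1/P1 - 1/P2| = |1/1.34 - 1/23.15| => P_syn = 1.4223

1.4223 years


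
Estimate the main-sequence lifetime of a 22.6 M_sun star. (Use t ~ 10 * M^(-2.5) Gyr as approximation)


t = 10 * M^(-2.5) = 10 * 22.6^(-2.5) = 0.0041

0.0041 Gyr


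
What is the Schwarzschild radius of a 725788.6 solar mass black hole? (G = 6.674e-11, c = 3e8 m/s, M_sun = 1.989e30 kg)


M = 725788.6 * 1.989e30 kg = 1.443593525e+36 kg. rs = 2GM/c^2 = 2 * 6.674e-11 * 1.443593525e+36 / (3e8)^2 = 2.141e+09

2.141e+09 m


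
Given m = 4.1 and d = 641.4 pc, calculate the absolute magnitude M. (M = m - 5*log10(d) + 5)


M = m - 5*log10(d) + 5 = 4.1 - 5*log10(641.4) + 5 = -4.9356

-4.9356


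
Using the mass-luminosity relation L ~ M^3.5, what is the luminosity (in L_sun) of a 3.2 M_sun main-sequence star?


L/L_sun = (M/M_sun)^3.5 = 3.2^3.5 = 58.6172

58.6172 L_sun


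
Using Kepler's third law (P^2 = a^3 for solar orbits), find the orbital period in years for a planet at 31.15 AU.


P = a^(3/2) = 31.15^1.5 = 173.855

173.855 years


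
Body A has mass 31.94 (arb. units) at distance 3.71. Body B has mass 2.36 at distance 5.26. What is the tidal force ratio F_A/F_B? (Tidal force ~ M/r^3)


Ratio = (M1/r1^3) / (M2/r2^3) = (31.94/3.71^3) / (2.36/5.26^3) = 38.5708

38.5708


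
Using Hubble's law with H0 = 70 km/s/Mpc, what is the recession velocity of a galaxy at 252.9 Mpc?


v = H0 * d = 70 * 252.9 = 17703.0

17703.0 km/s


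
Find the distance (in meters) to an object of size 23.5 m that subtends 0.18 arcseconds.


D = size / theta_rad, theta_rad = 0.18 * pi/(180*3600) = 8.727e-07, D = 2.693e+07

2.693e+07 m


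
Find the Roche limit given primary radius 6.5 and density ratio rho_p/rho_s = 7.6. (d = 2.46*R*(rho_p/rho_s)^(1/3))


d_Roche = 2.46 * 6.5 * 7.6^(1/3) = 31.4379

31.4379


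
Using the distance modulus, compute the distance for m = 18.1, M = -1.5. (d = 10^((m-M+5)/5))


d = 10^((m - M + 5)/5) = 10^((18.1 - -1.5 + 5)/5) = 83176.3771

83176.3771 pc


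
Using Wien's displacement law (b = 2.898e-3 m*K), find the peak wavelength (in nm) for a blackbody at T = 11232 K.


lam_max = b / T = 2.898e-3 / 11232 = 2.580e-07 m = 258.0128 nm

258.0128 nm


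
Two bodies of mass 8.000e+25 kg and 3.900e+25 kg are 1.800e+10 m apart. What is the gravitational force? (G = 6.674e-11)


F = G*m1*m2/r^2 = 6.674e-11 * 8.000e+25 * 3.900e+25 / (1.800e+10)^2 = 6.674e-11 * 3.120e+51 / 3.240e+20 = 6.427e+20

6.427e+20 N


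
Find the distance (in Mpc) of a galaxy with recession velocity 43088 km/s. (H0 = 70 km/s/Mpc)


d = v / H0 = 43088 / 70 = 615.5429

615.5429 Mpc


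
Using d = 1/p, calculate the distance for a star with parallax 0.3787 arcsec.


d = 1/p = 1/0.3787 = 2.6406

2.6406 pc


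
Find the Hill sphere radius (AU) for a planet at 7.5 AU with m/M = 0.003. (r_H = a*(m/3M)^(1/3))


r_H = a * (m/3M)^(1/3) = 7.5 * (0.003/3)^(1/3) = 0.75

0.75 AU


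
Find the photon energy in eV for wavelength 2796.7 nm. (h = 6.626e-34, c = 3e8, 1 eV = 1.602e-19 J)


E = hc/lambda = 6.626e-34 * 3e8 / 2.797e-06 = 7.108e-20 J = 0.4437 eV

0.4437 eV


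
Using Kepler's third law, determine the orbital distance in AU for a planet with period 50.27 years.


a = P^(2/3) = 50.27^(2/3) = 13.6209

13.6209 AU


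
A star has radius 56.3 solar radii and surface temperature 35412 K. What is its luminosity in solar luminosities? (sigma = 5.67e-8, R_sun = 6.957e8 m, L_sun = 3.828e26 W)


R = 56.3 * 6.957e8 m = 3.916791e+10 m. L = 4*pi*R^2*sigma*T^4 = 4*pi*(3.916791e+10)^2 * 5.67e-8 * 35412^4 = 1.718919512e+33 W. L/L_sun = 1.718919512e+33 / 3.828e26 = 4.490e+06

4.490e+06 L_sun


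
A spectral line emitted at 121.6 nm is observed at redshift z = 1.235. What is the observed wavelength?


lam_obs = lam_emit * (1 + z) = 121.6 * (1 + 1.235) = 271.776

271.776 nm


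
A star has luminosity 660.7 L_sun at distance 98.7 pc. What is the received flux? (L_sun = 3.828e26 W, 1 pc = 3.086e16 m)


F = L / (4*pi*d^2) = 2.529e+29 / (4*pi*(3.046e+18)^2) = 2.169e-09

2.169e-09 W/m^2


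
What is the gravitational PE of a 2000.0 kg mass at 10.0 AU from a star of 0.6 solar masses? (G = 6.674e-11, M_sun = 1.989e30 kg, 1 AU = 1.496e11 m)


M = 0.6 * 1.989e30 kg = 1.1934e+30 kg; r = 10.0 AU * 1.496e11 m/AU = 1.496e+12 m. U = -GM*m/r = -(6.674e-11 * 1.1934e+30 * 2000.0) / 1.496e+12 = -1.065e+11

-1.065e+11 J


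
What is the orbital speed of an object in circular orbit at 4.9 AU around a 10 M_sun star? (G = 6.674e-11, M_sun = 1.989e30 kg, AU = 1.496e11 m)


v = sqrt(GM/r) = sqrt(6.674e-11 * 1.989e+31 / 7.330e+11) = 42554.614

42554.614 m/s


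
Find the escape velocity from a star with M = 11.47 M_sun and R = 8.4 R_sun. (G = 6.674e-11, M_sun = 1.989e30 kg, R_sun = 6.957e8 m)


M = 11.47 * 1.989e30 kg = 2.281383e+31 kg; R = 8.4 * 6.957e8 m = 5.84388e+09 m. v_esc = sqrt(2GM/R) = sqrt(2 * 6.674e-11 * 2.281383e+31 / 5.84388e+09) = 721865.9465

721865.9465 m/s


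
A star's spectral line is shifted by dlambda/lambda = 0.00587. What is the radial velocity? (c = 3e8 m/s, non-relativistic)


v = (dlambda/lambda) * c = 0.00587 * 3e8 = 1.761e+06

1.761e+06 m/s


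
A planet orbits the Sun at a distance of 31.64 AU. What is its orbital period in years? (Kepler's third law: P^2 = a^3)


P = a^(3/2) = 31.64^1.5 = 177.9732

177.9732 years


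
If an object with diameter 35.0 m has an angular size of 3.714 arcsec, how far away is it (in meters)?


D = size / theta_rad, theta_rad = 3.714 * pi/(180*3600) = 1.801e-05, D = 1.944e+06

1.944e+06 m


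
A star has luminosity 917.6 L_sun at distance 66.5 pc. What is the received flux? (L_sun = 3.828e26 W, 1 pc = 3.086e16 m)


F = L / (4*pi*d^2) = 3.513e+29 / (4*pi*(2.052e+18)^2) = 6.637e-09

6.637e-09 W/m^2


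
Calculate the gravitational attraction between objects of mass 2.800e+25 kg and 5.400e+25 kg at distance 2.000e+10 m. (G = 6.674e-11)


F = G*m1*m2/r^2 = 6.674e-11 * 2.800e+25 * 5.400e+25 / (2.000e+10)^2 = 6.674e-11 * 1.512e+51 / 4.000e+20 = 2.523e+20

2.523e+20 N


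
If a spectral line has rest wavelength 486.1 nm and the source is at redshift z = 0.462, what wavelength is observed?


lam_obs = lam_emit * (1 + z) = 486.1 * (1 + 0.462) = 710.6782

710.6782 nm
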